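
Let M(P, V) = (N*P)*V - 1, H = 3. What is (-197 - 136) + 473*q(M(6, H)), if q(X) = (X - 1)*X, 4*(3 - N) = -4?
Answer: 2350477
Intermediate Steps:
N = 4 (N = 3 - ¼*(-4) = 3 + 1 = 4)
M(P, V) = -1 + 4*P*V (M(P, V) = (4*P)*V - 1 = 4*P*V - 1 = -1 + 4*P*V)
q(X) = X*(-1 + X) (q(X) = (-1 + X)*X = X*(-1 + X))
(-197 - 136) + 473*q(M(6, H)) = (-197 - 136) + 473*((-1 + 4*6*3)*(-1 + (-1 + 4*6*3))) = -333 + 473*((-1 + 72)*(-1 + (-1 + 72))) = -333 + 473*(71*(-1 + 71)) = -333 + 473*(71*70) = -333 + 473*4970 = -333 + 2350810 = 2350477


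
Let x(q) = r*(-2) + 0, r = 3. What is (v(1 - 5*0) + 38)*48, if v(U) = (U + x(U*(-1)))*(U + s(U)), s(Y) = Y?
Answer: 1344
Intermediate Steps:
x(q) = -6 (x(q) = 3*(-2) + 0 = -6 + 0 = -6)
v(U) = 2*U*(-6 + U) (v(U) = (U - 6)*(U + U) = (-6 + U)*(2*U) = 2*U*(-6 + U))
(v(1 - 5*0) + 38)*48 = (2*(1 - 5*0)*(-6 + (1 - 5*0)) + 38)*48 = (2*(1 + 0)*(-6 + (1 + 0)) + 38)*48 = (2*1*(-6 + 1) + 38)*48 = (2*1*(-5) + 38)*48 = (-10 + 38)*48 = 28*48 = 1344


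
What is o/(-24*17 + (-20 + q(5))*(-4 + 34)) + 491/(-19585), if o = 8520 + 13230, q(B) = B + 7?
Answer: -71048653/2115180 ≈ -33.590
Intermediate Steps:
q(B) = 7 + B
o = 21750
o/(-24*17 + (-20 + q(5))*(-4 + 34)) + 491/(-19585) = 21750/(-24*17 + (-20 + (7 + 5))*(-4 + 34)) + 491/(-19585) = 21750/(-408 + (-20 + 12)*30) + 491*(-1/19585) = 21750/(-408 - 8*30) - 491/19585 = 21750/(-408 - 240) - 491/19585 = 21750/(-648) - 491/19585 = 21750*(-1/648) - 491/19585 = -3625/108 - 491/19585 = -71048653/2115180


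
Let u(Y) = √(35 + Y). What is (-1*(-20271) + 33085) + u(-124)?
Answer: 53356 + I*√89 ≈ 53356.0 + 9.434*I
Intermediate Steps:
(-1*(-20271) + 33085) + u(-124) = (-1*(-20271) + 33085) + √(35 - 124) = (20271 + 33085) + √(-89) = 53356 + I*√89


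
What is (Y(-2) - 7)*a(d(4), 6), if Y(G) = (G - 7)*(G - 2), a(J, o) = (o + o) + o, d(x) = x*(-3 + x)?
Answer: 522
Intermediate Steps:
a(J, o) = 3*o (a(J, o) = 2*o + o = 3*o)
Y(G) = (-7 + G)*(-2 + G)
(Y(-2) - 7)*a(d(4), 6) = ((14 + (-2)² - 9*(-2)) - 7)*(3*6) = ((14 + 4 + 18) - 7)*18 = (36 - 7)*18 = 29*18 = 522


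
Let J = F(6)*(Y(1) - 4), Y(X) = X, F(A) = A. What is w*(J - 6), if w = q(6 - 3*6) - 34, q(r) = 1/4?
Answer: 810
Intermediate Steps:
J = -18 (J = 6*(1 - 4) = 6*(-3) = -18)
q(r) = ¼
w = -135/4 (w = ¼ - 34 = -135/4 ≈ -33.750)
w*(J - 6) = -135*(-18 - 6)/4 = -135/4*(-24) = 810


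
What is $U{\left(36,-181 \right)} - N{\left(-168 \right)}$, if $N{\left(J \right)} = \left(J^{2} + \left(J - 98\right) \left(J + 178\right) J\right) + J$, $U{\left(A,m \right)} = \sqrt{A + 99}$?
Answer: $-474936 + 3 \sqrt{15} \approx -4.7492 \cdot 10^{5}$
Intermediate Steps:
$U{\left(A,m \right)} = \sqrt{99 + A}$
$N{\left(J \right)} = J + J^{2} + J \left(-98 + J\right) \left(178 + J\right)$ ($N{\left(J \right)} = \left(J^{2} + \left(-98 + J\right) \left(178 + J\right) J\right) + J = \left(J^{2} + J \left(-98 + J\right) \left(178 + J\right)\right) + J = J + J^{2} + J \left(-98 + J\right) \left(178 + J\right)$)
$U{\left(36,-181 \right)} - N{\left(-168 \right)} = \sqrt{99 + 36} - - 168 \left(-17443 + \left(-168\right)^{2} + 81 \left(-168\right)\right) = \sqrt{135} - - 168 \left(-17443 + 28224 - 13608\right) = 3 \sqrt{15} - \left(-168\right) \left(-2827\right) = 3 \sqrt{15} - 474936 = -474936 + 3 \sqrt{15}$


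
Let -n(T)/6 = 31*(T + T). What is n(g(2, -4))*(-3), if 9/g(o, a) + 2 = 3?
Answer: 10044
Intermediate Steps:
g(o, a) = 9 (g(o, a) = 9/(-2 + 3) = 9/1 = 9*1 = 9)
n(T) = -372*T (n(T) = -186*(T + T) = -186*2*T = -372*T)
n(g(2, -4))*(-3) = -372*9*(-3) = -3348*(-3) = 10044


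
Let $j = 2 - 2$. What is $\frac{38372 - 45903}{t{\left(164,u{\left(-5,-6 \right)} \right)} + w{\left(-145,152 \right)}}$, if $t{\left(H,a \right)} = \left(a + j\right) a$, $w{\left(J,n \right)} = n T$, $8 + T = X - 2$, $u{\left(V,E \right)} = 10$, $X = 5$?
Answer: $\frac{7531}{660} \approx 11.411$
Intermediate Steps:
$T = -5$ ($T = -8 + \left(5 - 2\right) = -8 + 3 = -5$)
$w{\left(J,n \right)} = - 5 n$ ($w{\left(J,n \right)} = n \left(-5\right) = - 5 n$)
$j = 0$ ($j = 2 - 2 = 0$)
$t{\left(H,a \right)} = a^{2}$ ($t{\left(H,a \right)} = \left(a + 0\right) a = a a = a^{2}$)
$\frac{38372 - 45903}{t{\left(164,u{\left(-5,-6 \right)} \right)} + w{\left(-145,152 \right)}} = \frac{38372 - 45903}{10^{2} - 760} = - \frac{7531}{100 - 760} = - \frac{7531}{-660} = \left(-7531\right) \left(- \frac{1}{660}\right) = \frac{7531}{660}$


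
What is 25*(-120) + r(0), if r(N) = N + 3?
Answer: -2997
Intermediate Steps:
r(N) = 3 + N
25*(-120) + r(0) = 25*(-120) + (3 + 0) = -3000 + 3 = -2997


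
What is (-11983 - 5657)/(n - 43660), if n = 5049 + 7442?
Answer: 17640/31169 ≈ 0.56595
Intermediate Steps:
n = 12491
(-11983 - 5657)/(n - 43660) = (-11983 - 5657)/(12491 - 43660) = -17640/(-31169) = -17640*(-1/31169) = 17640/31169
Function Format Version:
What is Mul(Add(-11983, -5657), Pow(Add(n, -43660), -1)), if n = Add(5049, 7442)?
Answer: Rational(17640, 31169) ≈ 0.56595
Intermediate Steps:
n = 12491
Mul(Add(-11983, -5657), Pow(Add(n, -43660), -1)) = Mul(Add(-11983, -5657), Pow(Add(12491, -43660), -1)) = Mul(-17640, Pow(-31169, -1)) = Mul(-17640, Rational(-1, 31169)) = Rational(17640, 31169)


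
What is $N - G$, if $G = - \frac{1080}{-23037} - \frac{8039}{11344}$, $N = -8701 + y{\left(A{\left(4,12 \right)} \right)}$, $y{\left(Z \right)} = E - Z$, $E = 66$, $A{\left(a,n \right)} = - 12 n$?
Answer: $- \frac{739598253175}{87110576} \approx -8490.3$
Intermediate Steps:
$y{\left(Z \right)} = 66 - Z$
$N = -8491$ ($N = -8701 - \left(-66 - 144\right) = -8701 + \left(66 - -144\right) = -8701 + \left(66 + 144\right) = -8701 + 210 = -8491$)
$G = - \frac{57647641}{87110576}$ ($G = \left(-1080\right) \left(- \frac{1}{23037}\right) - \frac{8039}{11344} = \frac{360}{7679} - \frac{8039}{11344} = - \frac{57647641}{87110576} \approx -0.66178$)
$N - G = -8491 - - \frac{57647641}{87110576} = -8491 + \frac{57647641}{87110576} = - \frac{739598253175}{87110576}$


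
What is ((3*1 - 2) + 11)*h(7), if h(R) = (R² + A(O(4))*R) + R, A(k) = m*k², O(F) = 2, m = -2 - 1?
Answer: -336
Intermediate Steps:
m = -3
A(k) = -3*k²
h(R) = R² - 11*R (h(R) = (R² + (-3*2²)*R) + R = (R² + (-3*4)*R) + R = (R² - 12*R) + R = R² - 11*R)
((3*1 - 2) + 11)*h(7) = ((3*1 - 2) + 11)*(7*(-11 + 7)) = ((3 - 2) + 11)*(7*(-4)) = (1 + 11)*(-28) = 12*(-28) = -336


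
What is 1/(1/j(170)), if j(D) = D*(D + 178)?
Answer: 59160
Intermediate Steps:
j(D) = D*(178 + D)
1/(1/j(170)) = 1/(1/(170*(178 + 170))) = 1/(1/(170*348)) = 1/(1/59160) = 59160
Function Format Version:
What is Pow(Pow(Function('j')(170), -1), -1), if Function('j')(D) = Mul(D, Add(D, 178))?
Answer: 59160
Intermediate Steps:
Function('j')(D) = Mul(D, Add(178, D))
Pow(Pow(Function('j')(170), -1), -1) = Pow(Pow(Mul(170, Add(178, 170)), -1), -1) = Pow(Pow(Mul(170, 348), -1), -1) = Pow(Pow(59160, -1), -1) = Pow(Rational(1, 59160), -1) = 59160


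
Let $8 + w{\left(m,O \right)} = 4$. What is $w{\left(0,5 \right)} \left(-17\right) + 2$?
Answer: $70$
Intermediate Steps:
$w{\left(m,O \right)} = -4$ ($w{\left(m,O \right)} = -8 + 4 = -4$)
$w{\left(0,5 \right)} \left(-17\right) + 2 = \left(-4\right) \left(-17\right) + 2 = 68 + 2 = 70$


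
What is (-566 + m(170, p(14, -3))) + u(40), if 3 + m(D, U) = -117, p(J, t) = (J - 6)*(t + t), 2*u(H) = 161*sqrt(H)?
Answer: -686 + 161*sqrt(10) ≈ -176.87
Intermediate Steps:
u(H) = 161*sqrt(H)/2 (u(H) = (161*sqrt(H))/2 = 161*sqrt(H)/2)
p(J, t) = 2*t*(-6 + J) (p(J, t) = (-6 + J)*(2*t) = 2*t*(-6 + J))
m(D, U) = -120 (m(D, U) = -3 - 117 = -120)
(-566 + m(170, p(14, -3))) + u(40) = (-566 - 120) + 161*sqrt(40)/2 = -686 + 161*(2*sqrt(10))/2 = -686 + 161*sqrt(10)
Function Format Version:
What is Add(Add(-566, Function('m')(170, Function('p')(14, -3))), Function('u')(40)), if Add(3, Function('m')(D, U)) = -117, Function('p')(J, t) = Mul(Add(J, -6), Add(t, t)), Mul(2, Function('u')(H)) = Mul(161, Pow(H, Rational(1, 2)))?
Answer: Add(-686, Mul(161, Pow(10, Rational(1, 2)))) ≈ -176.87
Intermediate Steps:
Function('u')(H) = Mul(Rational(161, 2), Pow(H, Rational(1, 2))) (Function('u')(H) = Mul(Rational(1, 2), Mul(161, Pow(H, Rational(1, 2)))) = Mul(Rational(161, 2), Pow(H, Rational(1, 2))))
Function('p')(J, t) = Mul(2, t, Add(-6, J)) (Function('p')(J, t) = Mul(Add(-6, J), Mul(2, t)) = Mul(2, t, Add(-6, J)))
Function('m')(D, U) = -120 (Function('m')(D, U) = Add(-3, -117) = -120)
Add(Add(-566, Function('m')(170, Function('p')(14, -3))), Function('u')(40)) = Add(Add(-566, -120), Mul(Rational(161, 2), Pow(40, Rational(1, 2)))) = Add(-686, Mul(Rational(161, 2), Mul(2, Pow(10, Rational(1, 2))))) = Add(-686, Mul(161, Pow(10, Rational(1, 2))))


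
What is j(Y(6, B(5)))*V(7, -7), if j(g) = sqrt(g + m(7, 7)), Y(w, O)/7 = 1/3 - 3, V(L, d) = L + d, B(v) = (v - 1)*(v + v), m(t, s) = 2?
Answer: 0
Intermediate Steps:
B(v) = 2*v*(-1 + v) (B(v) = (-1 + v)*(2*v) = 2*v*(-1 + v))
Y(w, O) = -56/3 (Y(w, O) = 7*(1/3 - 3) = 7*(-8/3) = -56/3)
j(g) = sqrt(2 + g) (j(g) = sqrt(g + 2) = sqrt(2 + g))
j(Y(6, B(5)))*V(7, -7) = sqrt(2 - 56/3)*(7 - 7) = sqrt(-50/3)*0 = (5*I*sqrt(6)/3)*0 = 0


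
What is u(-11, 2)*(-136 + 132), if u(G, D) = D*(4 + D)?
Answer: -48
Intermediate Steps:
u(-11, 2)*(-136 + 132) = (2*(4 + 2))*(-136 + 132) = (2*6)*(-4) = 12*(-4) = -48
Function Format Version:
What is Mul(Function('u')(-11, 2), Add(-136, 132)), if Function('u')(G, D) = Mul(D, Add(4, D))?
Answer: -48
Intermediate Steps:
Mul(Function('u')(-11, 2), Add(-136, 132)) = Mul(Mul(2, Add(4, 2)), Add(-136, 132)) = Mul(Mul(2, 6), -4) = Mul(12, -4) = -48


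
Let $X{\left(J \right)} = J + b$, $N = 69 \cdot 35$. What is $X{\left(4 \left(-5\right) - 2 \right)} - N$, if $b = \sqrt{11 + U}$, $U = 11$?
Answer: $-2437 + \sqrt{22} \approx -2432.3$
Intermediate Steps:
$N = 2415$
$b = \sqrt{22}$ ($b = \sqrt{11 + 11} = \sqrt{22} \approx 4.6904$)
$X{\left(J \right)} = J + \sqrt{22}$
$X{\left(4 \left(-5\right) - 2 \right)} - N = \left(\left(4 \left(-5\right) - 2\right) + \sqrt{22}\right) - 2415 = \left(\left(-20 - 2\right) + \sqrt{22}\right) - 2415 = \left(-22 + \sqrt{22}\right) - 2415 = -2437 + \sqrt{22}$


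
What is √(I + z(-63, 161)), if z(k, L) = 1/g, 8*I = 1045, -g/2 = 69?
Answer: √9949938/276 ≈ 11.429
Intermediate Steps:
g = -138 (g = -2*69 = -138)
I = 1045/8 (I = (⅛)*1045 = 1045/8 ≈ 130.63)
z(k, L) = -1/138 (z(k, L) = 1/(-138) = -1/138)
√(I + z(-63, 161)) = √(1045/8 - 1/138) = √(72101/552) = √9949938/276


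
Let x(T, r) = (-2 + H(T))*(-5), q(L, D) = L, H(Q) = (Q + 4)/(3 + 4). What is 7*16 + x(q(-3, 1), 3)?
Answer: 849/7 ≈ 121.29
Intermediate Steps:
H(Q) = 4/7 + Q/7 (H(Q) = (4 + Q)/7 = (4 + Q)*(⅐) = 4/7 + Q/7)
x(T, r) = 50/7 - 5*T/7 (x(T, r) = (-2 + (4/7 + T/7))*(-5) = (-10/7 + T/7)*(-5) = 50/7 - 5*T/7)
7*16 + x(q(-3, 1), 3) = 7*16 + (50/7 - 5/7*(-3)) = 112 + (50/7 + 15/7) = 112 + 65/7 = 849/7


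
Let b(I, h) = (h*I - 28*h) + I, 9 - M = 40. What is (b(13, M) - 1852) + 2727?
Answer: 1353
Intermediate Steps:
M = -31 (M = 9 - 1*40 = 9 - 40 = -31)
b(I, h) = I - 28*h + I*h (b(I, h) = (I*h - 28*h) + I = (-28*h + I*h) + I = I - 28*h + I*h)
(b(13, M) - 1852) + 2727 = ((13 - 28*(-31) + 13*(-31)) - 1852) + 2727 = ((13 + 868 - 403) - 1852) + 2727 = (478 - 1852) + 2727 = -1374 + 2727 = 1353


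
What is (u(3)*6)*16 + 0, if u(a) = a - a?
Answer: 0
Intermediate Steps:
u(a) = 0
(u(3)*6)*16 + 0 = (0*6)*16 + 0 = 0*16 + 0 = 0 + 0 = 0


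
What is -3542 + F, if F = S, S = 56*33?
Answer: -1694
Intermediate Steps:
S = 1848
F = 1848
-3542 + F = -3542 + 1848 = -1694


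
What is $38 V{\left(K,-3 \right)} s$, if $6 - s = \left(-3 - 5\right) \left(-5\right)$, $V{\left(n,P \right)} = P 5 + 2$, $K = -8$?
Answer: $16796$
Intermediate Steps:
$V{\left(n,P \right)} = 2 + 5 P$ ($V{\left(n,P \right)} = 5 P + 2 = 2 + 5 P$)
$s = -34$ ($s = 6 - \left(-3 - 5\right) \left(-5\right) = 6 - \left(-8\right) \left(-5\right) = 6 - 40 = -34$)
$38 V{\left(K,-3 \right)} s = 38 \left(2 + 5 \left(-3\right)\right) \left(-34\right) = 38 \left(2 - 15\right) \left(-34\right) = 38 \left(-13\right) \left(-34\right) = \left(-494\right) \left(-34\right) = 16796$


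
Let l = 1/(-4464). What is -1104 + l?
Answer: -4928257/4464 ≈ -1104.0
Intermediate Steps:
l = -1/4464 ≈ -0.00022401
-1104 + l = -1104 - 1/4464 = -4928257/4464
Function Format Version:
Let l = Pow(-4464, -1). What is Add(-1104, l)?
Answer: Rational(-4928257, 4464) ≈ -1104.0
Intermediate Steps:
l = Rational(-1, 4464) ≈ -0.00022401
Add(-1104, l) = Add(-1104, Rational(-1, 4464)) = Rational(-4928257, 4464)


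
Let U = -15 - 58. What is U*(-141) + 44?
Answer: 10337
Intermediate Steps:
U = -73
U*(-141) + 44 = -73*(-141) + 44 = 10293 + 44 = 10337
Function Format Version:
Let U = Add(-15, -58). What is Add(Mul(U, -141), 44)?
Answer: 10337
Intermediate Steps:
U = -73
Add(Mul(U, -141), 44) = Add(Mul(-73, -141), 44) = Add(10293, 44) = 10337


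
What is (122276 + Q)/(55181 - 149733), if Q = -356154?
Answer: 116939/47276 ≈ 2.4735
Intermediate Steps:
(122276 + Q)/(55181 - 149733) = (122276 - 356154)/(55181 - 149733) = -233878/(-94552) = -233878*(-1/94552) = 116939/47276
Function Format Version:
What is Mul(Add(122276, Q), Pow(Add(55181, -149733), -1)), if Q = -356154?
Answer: Rational(116939, 47276) ≈ 2.4735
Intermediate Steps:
Mul(Add(122276, Q), Pow(Add(55181, -149733), -1)) = Mul(Add(122276, -356154), Pow(Add(55181, -149733), -1)) = Mul(-233878, Pow(-94552, -1)) = Mul(-233878, Rational(-1, 94552)) = Rational(116939, 47276)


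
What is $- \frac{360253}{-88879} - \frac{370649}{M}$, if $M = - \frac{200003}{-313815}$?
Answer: $- \frac{10337908025406106}{17776066637} \approx -5.8156 \cdot 10^{5}$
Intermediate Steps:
$M = \frac{200003}{313815}$ ($M = \left(-200003\right) \left(- \frac{1}{313815}\right) = \frac{200003}{313815} \approx 0.63733$)
$- \frac{360253}{-88879} - \frac{370649}{M} = - \frac{360253}{-88879} - \frac{370649}{\frac{200003}{313815}} = \left(-360253\right) \left(- \frac{1}{88879}\right) - \frac{116315215935}{200003} = \frac{360253}{88879} - \frac{116315215935}{200003} = - \frac{10337908025406106}{17776066637}$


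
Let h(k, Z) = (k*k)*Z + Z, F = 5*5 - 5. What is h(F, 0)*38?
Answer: 0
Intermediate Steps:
F = 20 (F = 25 - 5 = 20)
h(k, Z) = Z + Z*k² (h(k, Z) = k²*Z + Z = Z*k² + Z = Z + Z*k²)
h(F, 0)*38 = (0*(1 + 20²))*38 = (0*(1 + 400))*38 = (0*401)*38 = 0*38 = 0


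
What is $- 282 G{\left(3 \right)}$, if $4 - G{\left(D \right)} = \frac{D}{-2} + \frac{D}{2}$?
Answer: $-1128$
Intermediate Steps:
$G{\left(D \right)} = 4$ ($G{\left(D \right)} = 4 - \left(\frac{D}{-2} + \frac{D}{2}\right) = 4 - \left(D \left(- \frac{1}{2}\right) + D \frac{1}{2}\right) = 4 - \left(- \frac{D}{2} + \frac{D}{2}\right) = 4 - 0 = 4 + 0 = 4$)
$- 282 G{\left(3 \right)} = \left(-282\right) 4 = -1128$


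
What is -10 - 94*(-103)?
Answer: 9672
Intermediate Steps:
-10 - 94*(-103) = -10 + 9682 = 9672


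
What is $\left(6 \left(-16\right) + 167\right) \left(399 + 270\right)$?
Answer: $47499$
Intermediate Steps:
$\left(6 \left(-16\right) + 167\right) \left(399 + 270\right) = \left(-96 + 167\right) 669 = 71 \cdot 669 = 47499$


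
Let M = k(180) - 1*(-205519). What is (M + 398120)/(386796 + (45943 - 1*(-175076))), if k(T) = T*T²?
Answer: 715071/67535 ≈ 10.588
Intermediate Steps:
k(T) = T³
M = 6037519 (M = 180³ - 1*(-205519) = 5832000 + 205519 = 6037519)
(M + 398120)/(386796 + (45943 - 1*(-175076))) = (6037519 + 398120)/(386796 + (45943 - 1*(-175076))) = 6435639/(386796 + (45943 + 175076)) = 6435639/(386796 + 221019) = 6435639/607815 = 6435639*(1/607815) = 715071/67535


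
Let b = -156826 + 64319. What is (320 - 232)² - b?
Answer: 100251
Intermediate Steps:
b = -92507
(320 - 232)² - b = (320 - 232)² - 1*(-92507) = 88² + 92507 = 7744 + 92507 = 100251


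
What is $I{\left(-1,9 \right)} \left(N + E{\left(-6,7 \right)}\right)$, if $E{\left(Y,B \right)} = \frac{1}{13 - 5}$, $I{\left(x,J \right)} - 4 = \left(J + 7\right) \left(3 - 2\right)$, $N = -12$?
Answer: $- \frac{475}{2} \approx -237.5$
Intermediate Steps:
$I{\left(x,J \right)} = 11 + J$ ($I{\left(x,J \right)} = 4 + \left(J + 7\right) \left(3 - 2\right) = 4 + \left(7 + J\right) 1 = 4 + \left(7 + J\right) = 11 + J$)
$E{\left(Y,B \right)} = \frac{1}{8}$
$I{\left(-1,9 \right)} \left(N + E{\left(-6,7 \right)}\right) = \left(11 + 9\right) \left(-12 + \frac{1}{8}\right) = 20 \left(- \frac{95}{8}\right) = - \frac{475}{2}$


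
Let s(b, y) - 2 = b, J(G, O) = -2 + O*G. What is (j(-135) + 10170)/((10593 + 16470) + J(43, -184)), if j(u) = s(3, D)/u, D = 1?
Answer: 274589/517023 ≈ 0.53110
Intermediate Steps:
J(G, O) = -2 + G*O
s(b, y) = 2 + b
j(u) = 5/u (j(u) = (2 + 3)/u = 5/u)
(j(-135) + 10170)/((10593 + 16470) + J(43, -184)) = (5/(-135) + 10170)/((10593 + 16470) + (-2 + 43*(-184))) = (5*(-1/135) + 10170)/(27063 + (-2 - 7912)) = (-1/27 + 10170)/(27063 - 7914) = (274589/27)/19149 = (274589/27)*(1/19149) = 274589/517023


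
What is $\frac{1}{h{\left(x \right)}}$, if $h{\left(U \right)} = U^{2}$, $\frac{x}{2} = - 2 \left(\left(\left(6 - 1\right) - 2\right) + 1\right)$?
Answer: $\frac{1}{256} \approx 0.0039063$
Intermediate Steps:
$x = -16$ ($x = 2 \left(- 2 \left(\left(\left(6 - 1\right) - 2\right) + 1\right)\right) = 2 \left(- 2 \left(\left(5 - 2\right) + 1\right)\right) = 2 \left(- 2 \left(3 + 1\right)\right) = 2 \left(\left(-2\right) 4\right) = 2 \left(-8\right) = -16$)
$\frac{1}{h{\left(x \right)}} = \frac{1}{\left(-16\right)^{2}} = \frac{1}{256}$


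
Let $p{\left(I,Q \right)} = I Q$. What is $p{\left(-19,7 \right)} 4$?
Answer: $-532$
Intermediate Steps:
$p{\left(-19,7 \right)} 4 = \left(-19\right) 7 \cdot 4 = \left(-133\right) 4 = -532$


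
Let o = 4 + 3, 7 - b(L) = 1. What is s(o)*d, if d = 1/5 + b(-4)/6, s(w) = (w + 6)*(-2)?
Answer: -156/5 ≈ -31.200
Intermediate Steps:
b(L) = 6 (b(L) = 7 - 1*1 = 7 - 1 = 6)
o = 7
s(w) = -12 - 2*w (s(w) = (6 + w)*(-2) = -12 - 2*w)
d = 6/5 (d = 1/5 + 6/6 = 1*(1/5) + 6*(1/6) = 1/5 + 1 = 6/5 ≈ 1.2000)
s(o)*d = (-12 - 2*7)*(6/5) = (-12 - 14)*(6/5) = -26*6/5 = -156/5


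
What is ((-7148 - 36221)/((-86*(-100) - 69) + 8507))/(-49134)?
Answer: 43369/837145092 ≈ 5.1806e-5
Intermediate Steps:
((-7148 - 36221)/((-86*(-100) - 69) + 8507))/(-49134) = -43369/((8600 - 69) + 8507)*(-1/49134) = -43369/(8531 + 8507)*(-1/49134) = -43369/17038*(-1/49134) = 43369/837145092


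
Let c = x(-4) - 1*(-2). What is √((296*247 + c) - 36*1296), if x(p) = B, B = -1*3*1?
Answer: √26455 ≈ 162.65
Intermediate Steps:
B = -3 (B = -3*1 = -3)
x(p) = -3
c = -1 (c = -3 - 1*(-2) = -3 + 2 = -1)
√((296*247 + c) - 36*1296) = √((296*247 - 1) - 36*1296) = √((73112 - 1) - 46656) = √(73111 - 46656) = √26455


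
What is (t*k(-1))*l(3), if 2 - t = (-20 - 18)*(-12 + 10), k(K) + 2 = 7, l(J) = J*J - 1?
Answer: -2960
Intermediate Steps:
l(J) = -1 + J**2 (l(J) = J**2 - 1 = -1 + J**2)
k(K) = 5 (k(K) = -2 + 7 = 5)
t = -74 (t = 2 - (-20 - 18)*(-12 + 10) = 2 - (-38)*(-2) = 2 - 1*76 = 2 - 76 = -74)
(t*k(-1))*l(3) = (-74*5)*(-1 + 3**2) = -370*(-1 + 9) = -370*8 = -2960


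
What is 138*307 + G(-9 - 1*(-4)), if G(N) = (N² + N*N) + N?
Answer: 42411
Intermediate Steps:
G(N) = N + 2*N² (G(N) = (N² + N²) + N = 2*N² + N = N + 2*N²)
138*307 + G(-9 - 1*(-4)) = 138*307 + (-9 - 1*(-4))*(1 + 2*(-9 - 1*(-4))) = 42366 + (-9 + 4)*(1 + 2*(-9 + 4)) = 42366 - 5*(1 + 2*(-5)) = 42366 - 5*(1 - 10) = 42366 - 5*(-9) = 42366 + 45 = 42411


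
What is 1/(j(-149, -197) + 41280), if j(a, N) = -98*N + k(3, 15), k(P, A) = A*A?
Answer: 1/60811 ≈ 1.6444e-5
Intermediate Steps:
k(P, A) = A²
j(a, N) = 225 - 98*N (j(a, N) = -98*N + 15² = -98*N + 225 = 225 - 98*N)
1/(j(-149, -197) + 41280) = 1/((225 - 98*(-197)) + 41280) = 1/((225 + 19306) + 41280) = 1/(19531 + 41280) = 1/60811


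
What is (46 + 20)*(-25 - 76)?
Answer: -6666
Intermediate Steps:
(46 + 20)*(-25 - 76) = 66*(-101) = -6666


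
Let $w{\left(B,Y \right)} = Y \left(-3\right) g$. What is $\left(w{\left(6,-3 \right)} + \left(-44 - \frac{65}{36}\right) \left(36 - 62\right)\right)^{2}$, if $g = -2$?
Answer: $\frac{445758769}{324} \approx 1.3758 \cdot 10^{6}$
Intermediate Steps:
$w{\left(B,Y \right)} = 6 Y$ ($w{\left(B,Y \right)} = Y \left(-3\right) \left(-2\right) = - 3 Y \left(-2\right) = 6 Y$)
$\left(w{\left(6,-3 \right)} + \left(-44 - \frac{65}{36}\right) \left(36 - 62\right)\right)^{2} = \left(6 \left(-3\right) + \left(-44 - \frac{65}{36}\right) \left(36 - 62\right)\right)^{2} = \left(-18 + \left(-44 - \frac{65}{36}\right) \left(-26\right)\right)^{2} = \left(-18 - - \frac{21437}{18}\right)^{2} = \left(-18 + \frac{21437}{18}\right)^{2} = \left(\frac{21113}{18}\right)^{2} = \frac{445758769}{324}$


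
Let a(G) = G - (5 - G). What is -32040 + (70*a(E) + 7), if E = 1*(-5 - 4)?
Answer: -33643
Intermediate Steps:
E = -9 (E = 1*(-9) = -9)
a(G) = -5 + 2*G (a(G) = G + (-5 + G) = -5 + 2*G)
-32040 + (70*a(E) + 7) = -32040 + (70*(-5 + 2*(-9)) + 7) = -32040 + (70*(-5 - 18) + 7) = -32040 + (70*(-23) + 7) = -32040 + (-1610 + 7) = -32040 - 1603 = -33643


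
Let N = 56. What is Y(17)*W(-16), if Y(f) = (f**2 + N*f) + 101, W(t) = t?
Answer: -21472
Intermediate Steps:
Y(f) = 101 + f**2 + 56*f (Y(f) = (f**2 + 56*f) + 101 = 101 + f**2 + 56*f)
Y(17)*W(-16) = (101 + 17**2 + 56*17)*(-16) = (101 + 289 + 952)*(-16) = 1342*(-16) = -21472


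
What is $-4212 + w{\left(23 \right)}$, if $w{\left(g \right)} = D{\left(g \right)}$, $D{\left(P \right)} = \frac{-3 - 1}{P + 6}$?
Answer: $- \frac{122152}{29} \approx -4212.1$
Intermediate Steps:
$D{\left(P \right)} = - \frac{4}{6 + P}$
$w{\left(g \right)} = - \frac{4}{6 + g}$
$-4212 + w{\left(23 \right)} = -4212 - \frac{4}{6 + 23} = -4212 - \frac{4}{29} = - \frac{122152}{29}$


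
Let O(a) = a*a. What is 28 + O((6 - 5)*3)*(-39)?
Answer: -323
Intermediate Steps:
O(a) = a**2
28 + O((6 - 5)*3)*(-39) = 28 + ((6 - 5)*3)**2*(-39) = 28 + (1*3)**2*(-39) = 28 + 3**2*(-39) = 28 + 9*(-39) = 28 - 351 = -323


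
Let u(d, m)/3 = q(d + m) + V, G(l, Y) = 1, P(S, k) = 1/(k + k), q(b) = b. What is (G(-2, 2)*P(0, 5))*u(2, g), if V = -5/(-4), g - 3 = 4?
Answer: 123/40 ≈ 3.0750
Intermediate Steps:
g = 7 (g = 3 + 4 = 7)
V = 5/4 (V = -5*(-¼) = 5/4 ≈ 1.2500)
P(S, k) = 1/(2*k)
u(d, m) = 15/4 + 3*d + 3*m (u(d, m) = 3*((d + m) + 5/4) = 3*(5/4 + d + m) = 15/4 + 3*d + 3*m)
(G(-2, 2)*P(0, 5))*u(2, g) = (1*((½)/5))*(15/4 + 3*2 + 3*7) = (1*((½)*(⅕)))*(15/4 + 6 + 21) = (1*(⅒))*(123/4) = (⅒)*(123/4) = 123/40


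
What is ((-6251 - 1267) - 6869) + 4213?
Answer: -10174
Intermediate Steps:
((-6251 - 1267) - 6869) + 4213 = (-7518 - 6869) + 4213 = -14387 + 4213 = -10174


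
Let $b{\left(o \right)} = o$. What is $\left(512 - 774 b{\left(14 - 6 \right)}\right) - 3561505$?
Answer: $-3567185$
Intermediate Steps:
$\left(512 - 774 b{\left(14 - 6 \right)}\right) - 3561505 = \left(512 - 774 \left(14 - 6\right)\right) - 3561505 = \left(512 - 6192\right) - 3561505 = -5680 - 3561505 = -3567185$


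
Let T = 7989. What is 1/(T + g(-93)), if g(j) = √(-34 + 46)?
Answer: 2663/21274703 - 2*√3/63824109 ≈ 0.00012512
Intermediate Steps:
g(j) = 2*√3 (g(j) = √12 = 2*√3)
1/(T + g(-93)) = 1/(7989 + 2*√3)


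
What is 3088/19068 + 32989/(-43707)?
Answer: -41172253/69450423 ≈ -0.59283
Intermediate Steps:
3088/19068 + 32989/(-43707) = 3088*(1/19068) + 32989*(-1/43707) = 772/4767 - 32989/43707 = -41172253/69450423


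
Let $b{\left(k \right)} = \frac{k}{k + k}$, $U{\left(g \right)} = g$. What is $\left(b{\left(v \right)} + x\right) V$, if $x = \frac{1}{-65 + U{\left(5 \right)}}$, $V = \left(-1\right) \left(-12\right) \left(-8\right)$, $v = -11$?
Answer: $- \frac{232}{5} \approx -46.4$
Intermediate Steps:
$V = -96$ ($V = 12 \left(-8\right) = -96$)
$x = - \frac{1}{60}$ ($x = \frac{1}{-65 + 5} = \frac{1}{-60} = - \frac{1}{60} \approx -0.016667$)
$b{\left(k \right)} = \frac{1}{2}$ ($b{\left(k \right)} = \frac{k}{2 k} = k \frac{1}{2 k} = \frac{1}{2}$)
$\left(b{\left(v \right)} + x\right) V = \left(\frac{1}{2} - \frac{1}{60}\right) \left(-96\right) = \frac{29}{60} \left(-96\right) = - \frac{232}{5}$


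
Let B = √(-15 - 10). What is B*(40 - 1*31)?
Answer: 45*I ≈ 45.0*I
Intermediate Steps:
B = 5*I (B = √(-25) = 5*I ≈ 5.0*I)
B*(40 - 1*31) = (5*I)*(40 - 1*31) = (5*I)*(40 - 31) = (5*I)*9 = 45*I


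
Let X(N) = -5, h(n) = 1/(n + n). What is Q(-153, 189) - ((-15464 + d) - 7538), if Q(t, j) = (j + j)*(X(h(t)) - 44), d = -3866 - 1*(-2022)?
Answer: 6324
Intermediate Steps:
h(n) = 1/(2*n)
d = -1844 (d = -3866 + 2022 = -1844)
Q(t, j) = -98*j (Q(t, j) = (j + j)*(-5 - 44) = (2*j)*(-49) = -98*j)
Q(-153, 189) - ((-15464 + d) - 7538) = -98*189 - ((-15464 - 1844) - 7538) = -18522 - (-17308 - 7538) = -18522 - 1*(-24846) = -18522 + 24846 = 6324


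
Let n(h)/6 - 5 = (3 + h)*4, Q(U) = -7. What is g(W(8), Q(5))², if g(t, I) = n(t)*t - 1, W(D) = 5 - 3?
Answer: 89401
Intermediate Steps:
W(D) = 2
n(h) = 102 + 24*h (n(h) = 30 + 6*((3 + h)*4) = 30 + 6*(12 + 4*h) = 30 + (72 + 24*h) = 102 + 24*h)
g(t, I) = -1 + t*(102 + 24*t) (g(t, I) = (102 + 24*t)*t - 1 = t*(102 + 24*t) - 1 = -1 + t*(102 + 24*t))
g(W(8), Q(5))² = (-1 + 6*2*(17 + 4*2))² = (-1 + 6*2*(17 + 8))² = (-1 + 6*2*25)² = (-1 + 300)² = 299² = 89401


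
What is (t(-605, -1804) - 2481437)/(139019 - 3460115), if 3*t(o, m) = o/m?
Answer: 1220866949/1633979232 ≈ 0.74717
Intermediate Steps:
t(o, m) = o/(3*m) (t(o, m) = (o/m)/3 = o/(3*m))
(t(-605, -1804) - 2481437)/(139019 - 3460115) = ((⅓)*(-605)/(-1804) - 2481437)/(139019 - 3460115) = ((⅓)*(-605)*(-1/1804) - 2481437)/(-3321096) = (55/492 - 2481437)*(-1/3321096) = -1220866949/492*(-1/3321096) = 1220866949/1633979232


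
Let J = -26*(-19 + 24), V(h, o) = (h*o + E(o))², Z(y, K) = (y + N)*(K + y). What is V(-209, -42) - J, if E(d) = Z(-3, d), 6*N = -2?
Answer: 79709314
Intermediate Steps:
N = -⅓ (N = (⅙)*(-2) = -⅓ ≈ -0.33333)
Z(y, K) = (-⅓ + y)*(K + y) (Z(y, K) = (y - ⅓)*(K + y) = (-⅓ + y)*(K + y))
E(d) = 10 - 10*d/3 (E(d) = (-3)² - d/3 - ⅓*(-3) + d*(-3) = 9 - d/3 + 1 - 3*d = 10 - 10*d/3)
V(h, o) = (10 - 10*o/3 + h*o)² (V(h, o) = (h*o + (10 - 10*o/3))² = (10 - 10*o/3 + h*o)²)
J = -130 (J = -26*5 = -130)
V(-209, -42) - J = (30 - 10*(-42) + 3*(-209)*(-42))²/9 - 1*(-130) = (30 + 420 + 26334)²/9 + 130 = (⅑)*26784² + 130 = (⅑)*717382656 + 130 = 79709184 + 130 = 79709314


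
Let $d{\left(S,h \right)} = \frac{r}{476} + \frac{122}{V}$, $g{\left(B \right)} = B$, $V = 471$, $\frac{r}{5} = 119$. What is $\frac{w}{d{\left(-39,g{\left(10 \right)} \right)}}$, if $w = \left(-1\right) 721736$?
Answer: $- \frac{1359750624}{2843} \approx -4.7828 \cdot 10^{5}$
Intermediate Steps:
$r = 595$ ($r = 5 \cdot 119 = 595$)
$d{\left(S,h \right)} = \frac{2843}{1884}$ ($d{\left(S,h \right)} = \frac{595}{476} + \frac{122}{471} = 595 \cdot \frac{1}{476} + 122 \cdot \frac{1}{471} = \frac{5}{4} + \frac{122}{471} = \frac{2843}{1884}$)
$w = -721736$
$\frac{w}{d{\left(-39,g{\left(10 \right)} \right)}} = - \frac{721736}{\frac{2843}{1884}} = \left(-721736\right) \frac{1884}{2843} = - \frac{1359750624}{2843}$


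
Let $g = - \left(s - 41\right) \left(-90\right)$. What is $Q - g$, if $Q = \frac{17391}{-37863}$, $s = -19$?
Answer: $\frac{68147603}{12621} \approx 5399.5$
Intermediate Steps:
$Q = - \frac{5797}{12621}$ ($Q = 17391 \left(- \frac{1}{37863}\right) = - \frac{5797}{12621} \approx -0.45931$)
$g = -5400$ ($g = - \left(-19 - 41\right) \left(-90\right) = - \left(-60\right) \left(-90\right) = \left(-1\right) 5400 = -5400$)
$Q - g = - \frac{5797}{12621} - -5400 = - \frac{5797}{12621} + 5400 = \frac{68147603}{12621}$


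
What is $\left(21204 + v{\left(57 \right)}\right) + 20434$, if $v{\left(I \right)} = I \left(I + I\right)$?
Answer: $48136$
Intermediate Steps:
$v{\left(I \right)} = 2 I^{2}$ ($v{\left(I \right)} = I 2 I = 2 I^{2}$)
$\left(21204 + v{\left(57 \right)}\right) + 20434 = \left(21204 + 2 \cdot 57^{2}\right) + 20434 = \left(21204 + 2 \cdot 3249\right) + 20434 = \left(21204 + 6498\right) + 20434 = 27702 + 20434 = 48136$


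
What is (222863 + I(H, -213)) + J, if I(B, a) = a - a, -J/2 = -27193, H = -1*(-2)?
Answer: 277249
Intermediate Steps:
H = 2
J = 54386 (J = -2*(-27193) = 54386)
I(B, a) = 0
(222863 + I(H, -213)) + J = (222863 + 0) + 54386 = 222863 + 54386 = 277249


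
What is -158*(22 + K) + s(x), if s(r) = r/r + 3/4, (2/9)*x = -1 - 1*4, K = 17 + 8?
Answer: -29697/4 ≈ -7424.3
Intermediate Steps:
K = 25
x = -45/2 (x = 9*(-1 - 1*4)/2 = 9*(-1 - 4)/2 = (9/2)*(-5) = -45/2 ≈ -22.500)
s(r) = 7/4 (s(r) = 1 + 3*(¼) = 1 + ¾ = 7/4)
-158*(22 + K) + s(x) = -158*(22 + 25) + 7/4 = -158*47 + 7/4 = -7426 + 7/4 = -29697/4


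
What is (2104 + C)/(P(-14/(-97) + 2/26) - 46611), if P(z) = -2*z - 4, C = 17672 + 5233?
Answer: -31536349/58782073 ≈ -0.53650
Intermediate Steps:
C = 22905
P(z) = -4 - 2*z
(2104 + C)/(P(-14/(-97) + 2/26) - 46611) = (2104 + 22905)/((-4 - 2*(-14/(-97) + 2/26)) - 46611) = 25009/((-4 - 2*(-14*(-1/97) + 2*(1/26))) - 46611) = 25009/((-4 - 2*(14/97 + 1/13)) - 46611) = 25009/((-4 - 2*279/1261) - 46611) = 25009/((-4 - 558/1261) - 46611) = 25009/(-5602/1261 - 46611) = 25009/(-58782073/1261) = 25009*(-1261/58782073) = -31536349/58782073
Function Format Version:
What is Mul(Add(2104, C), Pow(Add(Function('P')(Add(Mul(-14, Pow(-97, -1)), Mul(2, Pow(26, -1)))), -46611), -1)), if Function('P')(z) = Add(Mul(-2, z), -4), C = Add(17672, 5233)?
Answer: Rational(-31536349, 58782073) ≈ -0.53650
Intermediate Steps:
C = 22905
Function('P')(z) = Add(-4, Mul(-2, z))
Mul(Add(2104, C), Pow(Add(Function('P')(Add(Mul(-14, Pow(-97, -1)), Mul(2, Pow(26, -1)))), -46611), -1)) = Mul(Add(2104, 22905), Pow(Add(Add(-4, Mul(-2, Add(Mul(-14, Pow(-97, -1)), Mul(2, Pow(26, -1))))), -46611), -1)) = Mul(25009, Pow(Add(Add(-4, Mul(-2, Add(Mul(-14, Rational(-1, 97)), Mul(2, Rational(1, 26))))), -46611), -1)) = Mul(25009, Pow(Add(Add(-4, Mul(-2, Add(Rational(14, 97), Rational(1, 13)))), -46611), -1)) = Mul(25009, Pow(Add(Add(-4, Mul(-2, Rational(279, 1261))), -46611), -1)) = Mul(25009, Pow(Add(Add(-4, Rational(-558, 1261)), -46611), -1)) = Mul(25009, Pow(Add(Rational(-5602, 1261), -46611), -1)) = Mul(25009, Pow(Rational(-58782073, 1261), -1)) = Mul(25009, Rational(-1261, 58782073)) = Rational(-31536349, 58782073)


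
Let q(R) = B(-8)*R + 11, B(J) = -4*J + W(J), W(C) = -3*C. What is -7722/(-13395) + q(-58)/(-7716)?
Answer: 11438063/11483980 ≈ 0.99600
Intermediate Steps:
B(J) = -7*J (B(J) = -4*J - 3*J = -7*J)
q(R) = 11 + 56*R (q(R) = (-7*(-8))*R + 11 = 56*R + 11 = 11 + 56*R)
-7722/(-13395) + q(-58)/(-7716) = -7722/(-13395) + (11 + 56*(-58))/(-7716) = -7722*(-1/13395) + (11 - 3248)*(-1/7716) = 2574/4465 - 3237*(-1/7716) = 2574/4465 + 1079/2572 = 11438063/11483980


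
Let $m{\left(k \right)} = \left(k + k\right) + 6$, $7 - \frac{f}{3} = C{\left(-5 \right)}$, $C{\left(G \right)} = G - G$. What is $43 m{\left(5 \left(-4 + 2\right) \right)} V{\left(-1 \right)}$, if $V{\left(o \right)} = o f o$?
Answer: $-12642$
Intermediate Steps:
$C{\left(G \right)} = 0$
$f = 21$ ($f = 21 - 0 = 21 + 0 = 21$)
$V{\left(o \right)} = 21 o^{2}$ ($V{\left(o \right)} = o 21 o = 21 o o = 21 o^{2}$)
$m{\left(k \right)} = 6 + 2 k$ ($m{\left(k \right)} = 2 k + 6 = 6 + 2 k$)
$43 m{\left(5 \left(-4 + 2\right) \right)} V{\left(-1 \right)} = 43 \left(6 + 2 \cdot 5 \left(-4 + 2\right)\right) 21 \left(-1\right)^{2} = 43 \left(6 + 2 \cdot 5 \left(-2\right)\right) 21 \cdot 1 = 43 \left(6 + 2 \left(-10\right)\right) 21 = 43 \left(6 - 20\right) 21 = 43 \left(-14\right) 21 = \left(-602\right) 21 = -12642$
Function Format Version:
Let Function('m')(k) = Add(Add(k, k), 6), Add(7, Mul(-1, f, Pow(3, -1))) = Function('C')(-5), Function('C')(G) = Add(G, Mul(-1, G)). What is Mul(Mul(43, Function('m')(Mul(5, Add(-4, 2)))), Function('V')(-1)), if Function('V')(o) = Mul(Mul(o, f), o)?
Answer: -12642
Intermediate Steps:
Function('C')(G) = 0
f = 21 (f = Add(21, Mul(-3, 0)) = Add(21, 0) = 21)
Function('V')(o) = Mul(21, Pow(o, 2)) (Function('V')(o) = Mul(Mul(o, 21), o) = Mul(Mul(21, o), o) = Mul(21, Pow(o, 2)))
Function('m')(k) = Add(6, Mul(2, k)) (Function('m')(k) = Add(Mul(2, k), 6) = Add(6, Mul(2, k)))
Mul(Mul(43, Function('m')(Mul(5, Add(-4, 2)))), Function('V')(-1)) = Mul(Mul(43, Add(6, Mul(2, Mul(5, Add(-4, 2))))), Mul(21, Pow(-1, 2))) = Mul(Mul(43, Add(6, Mul(2, Mul(5, -2)))), Mul(21, 1)) = Mul(Mul(43, Add(6, Mul(2, -10))), 21) = Mul(Mul(43, Add(6, -20)), 21) = Mul(Mul(43, -14), 21) = Mul(-602, 21) = -12642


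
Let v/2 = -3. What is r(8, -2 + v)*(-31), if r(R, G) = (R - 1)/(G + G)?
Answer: 217/16 ≈ 13.563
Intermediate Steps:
v = -6 (v = 2*(-3) = -6)
r(R, G) = (-1 + R)/(2*G) (r(R, G) = (-1 + R)/((2*G)) = (-1 + R)*(1/(2*G)) = (-1 + R)/(2*G))
r(8, -2 + v)*(-31) = ((-1 + 8)/(2*(-2 - 6)))*(-31) = ((½)*7/(-8))*(-31) = ((½)*(-⅛)*7)*(-31) = -7/16*(-31) = 217/16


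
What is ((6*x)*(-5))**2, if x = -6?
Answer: 32400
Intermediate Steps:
((6*x)*(-5))**2 = ((6*(-6))*(-5))**2 = (-36*(-5))**2 = 180**2 = 32400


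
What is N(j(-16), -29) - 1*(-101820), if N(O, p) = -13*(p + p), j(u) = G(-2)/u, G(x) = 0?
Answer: 102574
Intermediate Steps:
j(u) = 0 (j(u) = 0/u = 0)
N(O, p) = -26*p
N(j(-16), -29) - 1*(-101820) = -26*(-29) - 1*(-101820) = 754 + 101820 = 102574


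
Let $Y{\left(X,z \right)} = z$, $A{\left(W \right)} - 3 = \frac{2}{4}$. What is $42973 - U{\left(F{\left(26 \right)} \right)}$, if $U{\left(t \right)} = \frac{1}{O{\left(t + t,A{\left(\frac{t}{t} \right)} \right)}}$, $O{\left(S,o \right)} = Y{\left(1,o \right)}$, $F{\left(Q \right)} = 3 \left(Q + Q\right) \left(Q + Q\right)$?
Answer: $\frac{300809}{7} \approx 42973.0$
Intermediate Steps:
$A{\left(W \right)} = \frac{7}{2}$ ($A{\left(W \right)} = 3 + \frac{2}{4} = 3 + 2 \cdot \frac{1}{4} = 3 + \frac{1}{2} = \frac{7}{2}$)
$F{\left(Q \right)} = 12 Q^{2}$ ($F{\left(Q \right)} = 3 \cdot 2 Q 2 Q = 3 \cdot 4 Q^{2} = 12 Q^{2}$)
$O{\left(S,o \right)} = o$
$U{\left(t \right)} = \frac{2}{7}$ ($U{\left(t \right)} = \frac{1}{\frac{7}{2}} = \frac{2}{7}$)
$42973 - U{\left(F{\left(26 \right)} \right)} = 42973 - \frac{2}{7} = \frac{300809}{7}$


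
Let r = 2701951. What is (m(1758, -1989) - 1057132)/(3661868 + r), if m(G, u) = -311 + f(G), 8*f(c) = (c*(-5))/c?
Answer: -1208507/7272936 ≈ -0.16616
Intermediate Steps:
f(c) = -5/8 (f(c) = ((c*(-5))/c)/8 = ((-5*c)/c)/8 = (1/8)*(-5) = -5/8)
m(G, u) = -2493/8 (m(G, u) = -311 - 5/8 = -2493/8)
(m(1758, -1989) - 1057132)/(3661868 + r) = (-2493/8 - 1057132)/(3661868 + 2701951) = -8459549/8/6363819 = -8459549/8*1/6363819 = -1208507/7272936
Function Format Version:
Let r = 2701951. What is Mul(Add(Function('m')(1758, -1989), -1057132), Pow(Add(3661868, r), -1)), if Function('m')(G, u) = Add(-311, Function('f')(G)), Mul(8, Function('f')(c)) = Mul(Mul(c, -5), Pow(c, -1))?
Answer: Rational(-1208507, 7272936) ≈ -0.16616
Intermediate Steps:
Function('f')(c) = Rational(-5, 8) (Function('f')(c) = Mul(Rational(1, 8), Mul(Mul(c, -5), Pow(c, -1))) = Mul(Rational(1, 8), Mul(Mul(-5, c), Pow(c, -1))) = Mul(Rational(1, 8), -5) = Rational(-5, 8))
Function('m')(G, u) = Rational(-2493, 8) (Function('m')(G, u) = Add(-311, Rational(-5, 8)) = Rational(-2493, 8))
Mul(Add(Function('m')(1758, -1989), -1057132), Pow(Add(3661868, r), -1)) = Mul(Add(Rational(-2493, 8), -1057132), Pow(Add(3661868, 2701951), -1)) = Mul(Rational(-8459549, 8), Pow(6363819, -1)) = Mul(Rational(-8459549, 8), Rational(1, 6363819)) = Rational(-1208507, 7272936)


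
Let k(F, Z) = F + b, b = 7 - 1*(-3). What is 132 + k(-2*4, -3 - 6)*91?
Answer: 314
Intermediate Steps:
b = 10 (b = 7 + 3 = 10)
k(F, Z) = 10 + F (k(F, Z) = F + 10 = 10 + F)
132 + k(-2*4, -3 - 6)*91 = 132 + (10 - 2*4)*91 = 132 + (10 - 8)*91 = 132 + 2*91 = 132 + 182 = 314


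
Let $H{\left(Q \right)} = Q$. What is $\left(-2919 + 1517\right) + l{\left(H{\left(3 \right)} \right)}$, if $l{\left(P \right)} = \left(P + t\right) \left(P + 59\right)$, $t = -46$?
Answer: $-4068$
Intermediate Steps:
$l{\left(P \right)} = \left(-46 + P\right) \left(59 + P\right)$ ($l{\left(P \right)} = \left(P - 46\right) \left(P + 59\right) = \left(-46 + P\right) \left(59 + P\right)$)
$\left(-2919 + 1517\right) + l{\left(H{\left(3 \right)} \right)} = \left(-2919 + 1517\right) + \left(-2714 + 3^{2} + 13 \cdot 3\right) = -1402 + \left(-2714 + 9 + 39\right) = -1402 - 2666 = -4068$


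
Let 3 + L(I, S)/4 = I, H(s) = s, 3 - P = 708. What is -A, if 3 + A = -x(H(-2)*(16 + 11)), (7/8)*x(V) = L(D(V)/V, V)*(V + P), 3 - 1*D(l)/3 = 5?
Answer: 210559/21 ≈ 10027.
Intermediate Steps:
P = -705 (P = 3 - 1*708 = 3 - 708 = -705)
D(l) = -6 (D(l) = 9 - 3*5 = 9 - 15 = -6)
L(I, S) = -12 + 4*I
x(V) = 8*(-705 + V)*(-12 - 24/V)/7 (x(V) = 8*((-12 + 4*(-6/V))*(V - 705))/7 = 8*((-12 - 24/V)*(-705 + V))/7 = 8*((-705 + V)*(-12 - 24/V))/7 = 8*(-705 + V)*(-12 - 24/V)/7)
A = -210559/21 (A = -3 - (-96)*(-705 - 2*(16 + 11))*(2 - 2*(16 + 11))/(7*((-2*(16 + 11)))) = -3 - (-96)*(-705 - 2*27)*(2 - 2*27)/(7*((-2*27))) = -3 - (-96)*(-705 - 54)*(2 - 54)/(7*(-54)) = -3 - (-96)*(-1)*(-759)*(-52)/(7*54) = -3 - 1*210496/21 = -3 - 210496/21 = -210559/21 ≈ -10027.)
-A = -1*(-210559/21) = 210559/21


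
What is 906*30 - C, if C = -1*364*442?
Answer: 188068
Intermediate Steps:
C = -160888 (C = -364*442 = -160888)
906*30 - C = 906*30 - 1*(-160888) = 27180 + 160888 = 188068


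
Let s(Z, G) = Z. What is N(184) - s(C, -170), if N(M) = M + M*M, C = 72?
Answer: 33968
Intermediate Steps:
N(M) = M + M²
N(184) - s(C, -170) = 184*(1 + 184) - 1*72 = 184*185 - 72 = 34040 - 72 = 33968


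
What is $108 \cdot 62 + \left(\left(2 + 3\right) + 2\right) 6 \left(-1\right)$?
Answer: $6654$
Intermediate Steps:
$108 \cdot 62 + \left(\left(2 + 3\right) + 2\right) 6 \left(-1\right) = 6696 + \left(5 + 2\right) 6 \left(-1\right) = 6696 + 7 \cdot 6 \left(-1\right) = 6696 + 42 \left(-1\right) = 6696 - 42 = 6654$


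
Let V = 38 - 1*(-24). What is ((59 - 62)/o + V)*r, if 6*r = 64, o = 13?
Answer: 25696/39 ≈ 658.87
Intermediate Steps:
V = 62 (V = 38 + 24 = 62)
r = 32/3 (r = (1/6)*64 = 32/3 ≈ 10.667)
((59 - 62)/o + V)*r = ((59 - 62)/13 + 62)*(32/3) = (-3*1/13 + 62)*(32/3) = (-3/13 + 62)*(32/3) = (803/13)*(32/3) = 25696/39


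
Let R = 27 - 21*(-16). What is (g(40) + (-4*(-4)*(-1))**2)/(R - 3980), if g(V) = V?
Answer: -296/3617 ≈ -0.081836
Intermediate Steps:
R = 363 (R = 27 + 336 = 363)
(g(40) + (-4*(-4)*(-1))**2)/(R - 3980) = (40 + (-4*(-4)*(-1))**2)/(363 - 3980) = (40 + (16*(-1))**2)/(-3617) = (40 + (-16)**2)*(-1/3617) = (40 + 256)*(-1/3617) = 296*(-1/3617) = -296/3617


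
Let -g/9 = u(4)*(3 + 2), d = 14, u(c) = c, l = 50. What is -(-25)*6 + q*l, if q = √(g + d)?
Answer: 150 + 50*I*√166 ≈ 150.0 + 644.21*I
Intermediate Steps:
g = -180 (g = -36*(3 + 2) = -36*5 = -9*20 = -180)
q = I*√166 (q = √(-180 + 14) = √(-166) = I*√166 ≈ 12.884*I)
-(-25)*6 + q*l = -(-25)*6 + (I*√166)*50 = -5*(-30) + 50*I*√166 = 150 + 50*I*√166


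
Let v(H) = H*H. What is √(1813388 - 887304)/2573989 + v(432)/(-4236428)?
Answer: -46656/1059107 + 2*√231521/2573989 ≈ -0.043678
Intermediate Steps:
v(H) = H²
√(1813388 - 887304)/2573989 + v(432)/(-4236428) = √(1813388 - 887304)/2573989 + 432²/(-4236428) = √926084*(1/2573989) + 186624*(-1/4236428) = (2*√231521)*(1/2573989) - 46656/1059107 = 2*√231521/2573989 - 46656/1059107 = -46656/1059107 + 2*√231521/2573989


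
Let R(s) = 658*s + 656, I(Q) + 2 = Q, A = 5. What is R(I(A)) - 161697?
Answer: -159067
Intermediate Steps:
I(Q) = -2 + Q
R(s) = 656 + 658*s
R(I(A)) - 161697 = (656 + 658*(-2 + 5)) - 161697 = (656 + 658*3) - 161697 = (656 + 1974) - 161697 = 2630 - 161697 = -159067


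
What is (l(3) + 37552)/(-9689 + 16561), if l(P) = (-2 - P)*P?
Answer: 37537/6872 ≈ 5.4623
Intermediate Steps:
l(P) = P*(-2 - P)
(l(3) + 37552)/(-9689 + 16561) = (-1*3*(2 + 3) + 37552)/(-9689 + 16561) = (-1*3*5 + 37552)/6872 = (-15 + 37552)*(1/6872) = 37537*(1/6872) = 37537/6872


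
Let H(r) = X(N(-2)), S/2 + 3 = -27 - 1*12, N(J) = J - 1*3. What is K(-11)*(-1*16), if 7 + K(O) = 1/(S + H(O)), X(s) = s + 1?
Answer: 1234/11 ≈ 112.18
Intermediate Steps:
N(J) = -3 + J (N(J) = J - 3 = -3 + J)
S = -84 (S = -6 + 2*(-27 - 1*12) = -6 + 2*(-27 - 12) = -6 + 2*(-39) = -6 - 78 = -84)
X(s) = 1 + s
H(r) = -4 (H(r) = 1 + (-3 - 2) = 1 - 5 = -4)
K(O) = -617/88 (K(O) = -7 + 1/(-84 - 4) = -7 + 1/(-88) = -7 - 1/88 = -617/88)
K(-11)*(-1*16) = -(-617)*16/88 = -617/88*(-16) = 1234/11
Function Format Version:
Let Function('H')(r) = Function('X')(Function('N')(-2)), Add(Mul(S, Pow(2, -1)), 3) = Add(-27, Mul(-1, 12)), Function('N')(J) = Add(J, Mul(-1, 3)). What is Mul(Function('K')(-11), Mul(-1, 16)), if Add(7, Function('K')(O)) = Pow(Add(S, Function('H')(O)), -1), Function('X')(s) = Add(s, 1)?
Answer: Rational(1234, 11) ≈ 112.18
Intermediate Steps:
Function('N')(J) = Add(-3, J) (Function('N')(J) = Add(J, -3) = Add(-3, J))
S = -84 (S = Add(-6, Mul(2, Add(-27, Mul(-1, 12)))) = Add(-6, Mul(2, Add(-27, -12))) = Add(-6, Mul(2, -39)) = Add(-6, -78) = -84)
Function('X')(s) = Add(1, s)
Function('H')(r) = -4 (Function('H')(r) = Add(1, Add(-3, -2)) = Add(1, -5) = -4)
Function('K')(O) = Rational(-617, 88) (Function('K')(O) = Add(-7, Pow(Add(-84, -4), -1)) = Add(-7, Pow(-88, -1)) = Add(-7, Rational(-1, 88)) = Rational(-617, 88))
Mul(Function('K')(-11), Mul(-1, 16)) = Mul(Rational(-617, 88), Mul(-1, 16)) = Mul(Rational(-617, 88), -16) = Rational(1234, 11)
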